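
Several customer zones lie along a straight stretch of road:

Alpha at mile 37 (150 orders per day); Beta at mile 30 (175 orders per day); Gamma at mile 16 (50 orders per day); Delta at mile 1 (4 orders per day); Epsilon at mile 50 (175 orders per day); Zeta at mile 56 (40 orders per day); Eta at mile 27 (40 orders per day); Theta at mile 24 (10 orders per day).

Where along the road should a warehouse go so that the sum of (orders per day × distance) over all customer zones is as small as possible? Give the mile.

For a sum of weighted absolute distances on a line, the optimum is the weighted median (not the mean). Total weight W = 644; half-weight = 322.
Sort by position and accumulate weight:
  mile 1 (Delta, w=4) → cum 4
  mile 16 (Gamma, w=50) → cum 54
  mile 24 (Theta, w=10) → cum 64
  mile 27 (Eta, w=40) → cum 104
  mile 30 (Beta, w=175) → cum 279
  mile 37 (Alpha, w=150) → cum 429  ≥ 322 → median here
  mile 50 (Epsilon, w=175) → cum 604
  mile 56 (Zeta, w=40) → cum 644
Optimal location: mile 37.

x = 37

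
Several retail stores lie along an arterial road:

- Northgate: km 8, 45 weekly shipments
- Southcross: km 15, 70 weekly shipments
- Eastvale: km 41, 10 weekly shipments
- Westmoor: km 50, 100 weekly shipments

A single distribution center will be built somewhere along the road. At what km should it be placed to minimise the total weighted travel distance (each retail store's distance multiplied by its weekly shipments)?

x = 15

For a sum of weighted absolute distances on a line, the optimum is the weighted median (not the mean). Total weight W = 225; half-weight = 112.5.
Sort by position and accumulate weight:
  km 8 (Northgate, w=45) → cum 45
  km 15 (Southcross, w=70) → cum 115  ≥ 112.5 → median here
  km 41 (Eastvale, w=10) → cum 125
  km 50 (Westmoor, w=100) → cum 225
Optimal location: km 15.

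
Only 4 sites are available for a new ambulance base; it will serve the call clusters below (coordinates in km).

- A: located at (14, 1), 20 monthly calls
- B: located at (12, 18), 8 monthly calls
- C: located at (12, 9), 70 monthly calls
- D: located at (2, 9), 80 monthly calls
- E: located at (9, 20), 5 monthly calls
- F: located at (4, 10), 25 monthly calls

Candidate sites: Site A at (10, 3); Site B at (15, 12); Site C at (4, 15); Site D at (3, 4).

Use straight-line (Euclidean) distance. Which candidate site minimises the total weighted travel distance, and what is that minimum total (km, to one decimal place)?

Site D, total 1727.3 km

Total weighted distance at each candidate:
  Site A (10, 3): total = 1768.9
  Site B (15, 12): total = 1968.4
  Site C (4, 15): total = 1778.8
  Site D (3, 4): total = 1727.3
Minimum is at Site D with total 1727.3 km.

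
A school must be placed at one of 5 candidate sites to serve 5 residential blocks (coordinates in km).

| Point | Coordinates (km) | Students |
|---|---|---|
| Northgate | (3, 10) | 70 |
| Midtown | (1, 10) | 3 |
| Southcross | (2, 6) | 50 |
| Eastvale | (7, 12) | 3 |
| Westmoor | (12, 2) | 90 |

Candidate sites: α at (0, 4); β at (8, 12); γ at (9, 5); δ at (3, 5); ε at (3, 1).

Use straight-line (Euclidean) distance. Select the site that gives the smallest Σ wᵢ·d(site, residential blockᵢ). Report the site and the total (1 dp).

Total weighted distance at each candidate:
  α (0, 4): total = 1756.0
  β (8, 12): total = 1795.4
  γ (9, 5): total = 1332.3
  δ (3, 5): total = 1314.9
  ε (3, 1): total = 1762.7
Minimum is at δ with total 1314.9 km.

δ, total 1314.9 km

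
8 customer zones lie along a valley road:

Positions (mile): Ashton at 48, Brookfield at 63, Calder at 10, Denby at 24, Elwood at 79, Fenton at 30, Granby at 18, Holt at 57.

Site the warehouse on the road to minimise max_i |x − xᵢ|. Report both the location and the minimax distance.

The 1-center on a line is the midpoint of the two extreme points: leftmost at 10, rightmost at 79.
Optimal location = (10 + 79)/2 = 44.5; maximum distance = (79 − 10)/2 = 34.5.

location 44.5, max distance 34.5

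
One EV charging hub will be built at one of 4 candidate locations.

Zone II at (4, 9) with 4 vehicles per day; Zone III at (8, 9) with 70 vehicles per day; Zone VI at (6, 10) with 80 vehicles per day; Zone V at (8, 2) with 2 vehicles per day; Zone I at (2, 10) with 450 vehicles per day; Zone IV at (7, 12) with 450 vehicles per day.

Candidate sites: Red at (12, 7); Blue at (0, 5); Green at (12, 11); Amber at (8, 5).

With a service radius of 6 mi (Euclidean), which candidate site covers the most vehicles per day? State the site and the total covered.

Coverage radius r = 6 mi; a point is covered iff (Δx)²+(Δy)² ≤ 6² = 36.
  Red (12, 7): covers {Zone III} → 70
  Blue (0, 5): covers {Zone II, Zone I} → 454
  Green (12, 11): covers {Zone III, Zone IV} → 520
  Amber (8, 5): covers {Zone II, Zone III, Zone VI, Zone V} → 156
Maximum coverage at Green: 520 vehicles per day.

Green, covering 520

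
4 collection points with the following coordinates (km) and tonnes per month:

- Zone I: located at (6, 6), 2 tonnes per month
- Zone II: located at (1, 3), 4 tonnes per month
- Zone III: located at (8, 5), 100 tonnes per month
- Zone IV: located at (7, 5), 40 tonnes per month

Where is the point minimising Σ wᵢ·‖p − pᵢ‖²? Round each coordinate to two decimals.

(7.51, 4.96)

The minimiser of Σwᵢ‖p−pᵢ‖² is the weighted centroid p* = (Σwᵢpᵢ)/(Σwᵢ).
Σwᵢ = 146.
Σwᵢxᵢ = 2·6 + 4·1 + 100·8 + 40·7 = 1096.
Σwᵢyᵢ = 2·6 + 4·3 + 100·5 + 40·5 = 724.
x* = 1096/146 = 7.51, y* = 724/146 = 4.96.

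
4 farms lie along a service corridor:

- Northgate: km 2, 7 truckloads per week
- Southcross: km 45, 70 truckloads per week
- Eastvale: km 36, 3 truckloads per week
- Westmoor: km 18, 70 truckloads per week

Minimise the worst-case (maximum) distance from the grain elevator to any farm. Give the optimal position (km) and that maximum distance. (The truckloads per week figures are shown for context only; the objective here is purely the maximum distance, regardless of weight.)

location 23.5, max distance 21.5

The 1-center on a line is the midpoint of the two extreme points: leftmost at 2, rightmost at 45.
Optimal location = (2 + 45)/2 = 23.5; maximum distance = (45 − 2)/2 = 21.5.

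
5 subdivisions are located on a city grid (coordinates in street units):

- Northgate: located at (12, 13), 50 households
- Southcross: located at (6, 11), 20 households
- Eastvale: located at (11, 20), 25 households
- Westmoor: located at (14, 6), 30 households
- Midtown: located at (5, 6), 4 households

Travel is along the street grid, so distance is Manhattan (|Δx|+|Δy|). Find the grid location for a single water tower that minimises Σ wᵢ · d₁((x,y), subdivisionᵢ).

Manhattan distance separates: Σwᵢ(|x−xᵢ|+|y−yᵢ|) = Σwᵢ|x−xᵢ| + Σwᵢ|y−yᵢ|, so x and y are optimised independently as 1-D weighted medians.
Total weight W = 129; half = 64.5.
x-coordinate, sorted with cumulative weight:
  x=5 (Midtown, w=4) cum 4
  x=6 (Southcross, w=20) cum 24
  x=11 (Eastvale, w=25) cum 49
  x=12 (Northgate, w=50) cum 99  ← median
  x=14 (Westmoor, w=30) cum 129
⇒ x* = 12
y-coordinate, sorted with cumulative weight:
  y=6 (Westmoor, w=30) cum 30
  y=6 (Midtown, w=4) cum 34
  y=11 (Southcross, w=20) cum 54
  y=13 (Northgate, w=50) cum 104  ← median
  y=20 (Eastvale, w=25) cum 129
⇒ y* = 13

(12, 13)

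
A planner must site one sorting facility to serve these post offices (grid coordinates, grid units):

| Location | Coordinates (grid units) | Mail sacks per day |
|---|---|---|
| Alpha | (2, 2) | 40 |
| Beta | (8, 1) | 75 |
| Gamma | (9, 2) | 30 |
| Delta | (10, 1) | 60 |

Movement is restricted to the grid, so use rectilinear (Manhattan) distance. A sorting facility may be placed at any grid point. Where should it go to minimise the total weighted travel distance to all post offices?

Manhattan distance separates: Σwᵢ(|x−xᵢ|+|y−yᵢ|) = Σwᵢ|x−xᵢ| + Σwᵢ|y−yᵢ|, so x and y are optimised independently as 1-D weighted medians.
Total weight W = 205; half = 102.5.
x-coordinate, sorted with cumulative weight:
  x=2 (Alpha, w=40) cum 40
  x=8 (Beta, w=75) cum 115  ← median
  x=9 (Gamma, w=30) cum 145
  x=10 (Delta, w=60) cum 205
⇒ x* = 8
y-coordinate, sorted with cumulative weight:
  y=1 (Beta, w=75) cum 75
  y=1 (Delta, w=60) cum 135  ← median
  y=2 (Alpha, w=40) cum 175
  y=2 (Gamma, w=30) cum 205
⇒ y* = 1

(8, 1)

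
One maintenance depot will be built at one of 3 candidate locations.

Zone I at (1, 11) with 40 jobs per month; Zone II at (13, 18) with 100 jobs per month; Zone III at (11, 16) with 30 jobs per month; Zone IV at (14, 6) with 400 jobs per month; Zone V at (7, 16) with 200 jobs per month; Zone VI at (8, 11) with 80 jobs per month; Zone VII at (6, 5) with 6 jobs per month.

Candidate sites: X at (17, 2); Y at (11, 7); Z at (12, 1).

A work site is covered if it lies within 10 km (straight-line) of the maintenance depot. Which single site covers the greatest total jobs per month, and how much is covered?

Coverage radius r = 10 km; a point is covered iff (Δx)²+(Δy)² ≤ 10² = 100.
  X (17, 2): covers {Zone IV} → 400
  Y (11, 7): covers {Zone III, Zone IV, Zone V, Zone VI, Zone VII} → 716
  Z (12, 1): covers {Zone IV, Zone VII} → 406
Maximum coverage at Y: 716 jobs per month.

Y, covering 716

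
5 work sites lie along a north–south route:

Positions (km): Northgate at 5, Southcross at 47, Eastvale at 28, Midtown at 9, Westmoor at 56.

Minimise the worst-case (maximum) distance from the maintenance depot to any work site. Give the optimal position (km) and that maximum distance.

The 1-center on a line is the midpoint of the two extreme points: leftmost at 5, rightmost at 56.
Optimal location = (5 + 56)/2 = 30.5; maximum distance = (56 − 5)/2 = 25.5.

location 30.5, max distance 25.5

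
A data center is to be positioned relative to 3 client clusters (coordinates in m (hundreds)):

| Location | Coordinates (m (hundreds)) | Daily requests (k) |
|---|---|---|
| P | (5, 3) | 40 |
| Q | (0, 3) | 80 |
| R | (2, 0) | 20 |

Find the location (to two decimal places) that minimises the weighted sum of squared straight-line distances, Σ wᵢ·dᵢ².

The minimiser of Σwᵢ‖p−pᵢ‖² is the weighted centroid p* = (Σwᵢpᵢ)/(Σwᵢ).
Σwᵢ = 140.
Σwᵢxᵢ = 40·5 + 80·0 + 20·2 = 240.
Σwᵢyᵢ = 40·3 + 80·3 + 20·0 = 360.
x* = 240/140 = 1.71, y* = 360/140 = 2.57.

(1.71, 2.57)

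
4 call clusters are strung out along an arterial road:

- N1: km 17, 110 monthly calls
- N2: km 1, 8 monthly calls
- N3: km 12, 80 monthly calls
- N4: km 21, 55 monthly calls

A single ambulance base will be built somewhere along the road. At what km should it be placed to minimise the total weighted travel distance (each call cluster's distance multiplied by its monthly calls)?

x = 17

For a sum of weighted absolute distances on a line, the optimum is the weighted median (not the mean). Total weight W = 253; half-weight = 126.5.
Sort by position and accumulate weight:
  km 1 (N2, w=8) → cum 8
  km 12 (N3, w=80) → cum 88
  km 17 (N1, w=110) → cum 198  ≥ 126.5 → median here
  km 21 (N4, w=55) → cum 253
Optimal location: km 17.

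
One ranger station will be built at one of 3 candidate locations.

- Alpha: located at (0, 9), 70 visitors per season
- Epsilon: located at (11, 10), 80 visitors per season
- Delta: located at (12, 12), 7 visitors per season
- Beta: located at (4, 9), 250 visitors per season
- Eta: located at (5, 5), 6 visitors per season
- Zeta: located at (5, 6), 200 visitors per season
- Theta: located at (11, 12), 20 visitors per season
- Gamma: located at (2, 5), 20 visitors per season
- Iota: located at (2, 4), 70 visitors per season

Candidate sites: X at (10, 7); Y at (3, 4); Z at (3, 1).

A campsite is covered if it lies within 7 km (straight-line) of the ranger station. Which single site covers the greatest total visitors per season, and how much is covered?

Y, covering 616

Coverage radius r = 7 km; a point is covered iff (Δx)²+(Δy)² ≤ 7² = 49.
  X (10, 7): covers {Epsilon, Delta, Beta, Eta, Zeta, Theta} → 563
  Y (3, 4): covers {Alpha, Beta, Eta, Zeta, Gamma, Iota} → 616
  Z (3, 1): covers {Eta, Zeta, Gamma, Iota} → 296
Maximum coverage at Y: 616 visitors per season.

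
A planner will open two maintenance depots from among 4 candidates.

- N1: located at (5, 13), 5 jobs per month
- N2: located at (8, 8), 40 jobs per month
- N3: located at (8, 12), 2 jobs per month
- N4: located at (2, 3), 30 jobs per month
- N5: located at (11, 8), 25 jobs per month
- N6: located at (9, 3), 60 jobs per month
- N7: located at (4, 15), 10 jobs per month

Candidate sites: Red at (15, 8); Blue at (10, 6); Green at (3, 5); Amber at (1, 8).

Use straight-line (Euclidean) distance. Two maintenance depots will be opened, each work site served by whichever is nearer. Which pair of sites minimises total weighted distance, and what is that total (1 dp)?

Evaluate every pair (each demand assigned to the nearer of the two):
  {Blue, Green}: total = 580.2
  {Blue, Amber}: total = 632.6
  {Red, Blue}: total = 778.9
  {Red, Green}: total = 937.6
  {Green, Amber}: total = 1017.7
  {Red, Amber}: total = 1125.9
Best pair: {Blue, Green} with total 580.2.

{Blue, Green}, total 580.2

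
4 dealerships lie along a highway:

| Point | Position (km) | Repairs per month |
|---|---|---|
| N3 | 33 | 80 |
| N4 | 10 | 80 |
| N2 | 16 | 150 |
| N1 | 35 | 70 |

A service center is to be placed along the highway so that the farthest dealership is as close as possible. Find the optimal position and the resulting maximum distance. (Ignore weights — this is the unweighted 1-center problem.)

The 1-center on a line is the midpoint of the two extreme points: leftmost at 10, rightmost at 35.
Optimal location = (10 + 35)/2 = 22.5; maximum distance = (35 − 10)/2 = 12.5.

location 22.5, max distance 12.5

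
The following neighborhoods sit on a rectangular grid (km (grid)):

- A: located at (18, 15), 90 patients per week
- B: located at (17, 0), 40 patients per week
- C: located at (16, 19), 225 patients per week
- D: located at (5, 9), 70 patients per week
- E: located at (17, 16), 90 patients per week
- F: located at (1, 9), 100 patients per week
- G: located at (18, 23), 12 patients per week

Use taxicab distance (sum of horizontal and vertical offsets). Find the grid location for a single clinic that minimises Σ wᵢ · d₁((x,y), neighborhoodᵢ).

Manhattan distance separates: Σwᵢ(|x−xᵢ|+|y−yᵢ|) = Σwᵢ|x−xᵢ| + Σwᵢ|y−yᵢ|, so x and y are optimised independently as 1-D weighted medians.
Total weight W = 627; half = 313.5.
x-coordinate, sorted with cumulative weight:
  x=1 (F, w=100) cum 100
  x=5 (D, w=70) cum 170
  x=16 (C, w=225) cum 395  ← median
  x=17 (B, w=40) cum 435
  x=17 (E, w=90) cum 525
  x=18 (A, w=90) cum 615
  x=18 (G, w=12) cum 627
⇒ x* = 16
y-coordinate, sorted with cumulative weight:
  y=0 (B, w=40) cum 40
  y=9 (D, w=70) cum 110
  y=9 (F, w=100) cum 210
  y=15 (A, w=90) cum 300
  y=16 (E, w=90) cum 390  ← median
  y=19 (C, w=225) cum 615
  y=23 (G, w=12) cum 627
⇒ y* = 16

(16, 16)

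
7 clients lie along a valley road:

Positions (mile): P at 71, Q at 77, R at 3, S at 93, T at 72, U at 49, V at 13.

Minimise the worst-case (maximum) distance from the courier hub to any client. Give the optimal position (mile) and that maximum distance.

The 1-center on a line is the midpoint of the two extreme points: leftmost at 3, rightmost at 93.
Optimal location = (3 + 93)/2 = 48; maximum distance = (93 − 3)/2 = 45.

location 48, max distance 45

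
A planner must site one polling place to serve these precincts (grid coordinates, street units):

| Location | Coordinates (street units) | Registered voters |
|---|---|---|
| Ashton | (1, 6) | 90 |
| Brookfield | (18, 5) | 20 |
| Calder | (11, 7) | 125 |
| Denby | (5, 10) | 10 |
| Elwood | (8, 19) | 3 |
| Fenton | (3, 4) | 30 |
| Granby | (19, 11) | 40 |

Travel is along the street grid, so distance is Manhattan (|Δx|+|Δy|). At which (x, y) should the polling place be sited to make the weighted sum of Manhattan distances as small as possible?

(11, 7)

Manhattan distance separates: Σwᵢ(|x−xᵢ|+|y−yᵢ|) = Σwᵢ|x−xᵢ| + Σwᵢ|y−yᵢ|, so x and y are optimised independently as 1-D weighted medians.
Total weight W = 318; half = 159.
x-coordinate, sorted with cumulative weight:
  x=1 (Ashton, w=90) cum 90
  x=3 (Fenton, w=30) cum 120
  x=5 (Denby, w=10) cum 130
  x=8 (Elwood, w=3) cum 133
  x=11 (Calder, w=125) cum 258  ← median
  x=18 (Brookfield, w=20) cum 278
  x=19 (Granby, w=40) cum 318
⇒ x* = 11
y-coordinate, sorted with cumulative weight:
  y=4 (Fenton, w=30) cum 30
  y=5 (Brookfield, w=20) cum 50
  y=6 (Ashton, w=90) cum 140
  y=7 (Calder, w=125) cum 265  ← median
  y=10 (Denby, w=10) cum 275
  y=11 (Granby, w=40) cum 315
  y=19 (Elwood, w=3) cum 318
⇒ y* = 7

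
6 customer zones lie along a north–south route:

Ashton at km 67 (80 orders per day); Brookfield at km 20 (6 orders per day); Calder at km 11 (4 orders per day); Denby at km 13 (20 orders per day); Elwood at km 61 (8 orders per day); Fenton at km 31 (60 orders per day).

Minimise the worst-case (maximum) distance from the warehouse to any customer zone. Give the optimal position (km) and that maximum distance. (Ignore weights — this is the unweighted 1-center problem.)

The 1-center on a line is the midpoint of the two extreme points: leftmost at 11, rightmost at 67.
Optimal location = (11 + 67)/2 = 39; maximum distance = (67 − 11)/2 = 28.

location 39, max distance 28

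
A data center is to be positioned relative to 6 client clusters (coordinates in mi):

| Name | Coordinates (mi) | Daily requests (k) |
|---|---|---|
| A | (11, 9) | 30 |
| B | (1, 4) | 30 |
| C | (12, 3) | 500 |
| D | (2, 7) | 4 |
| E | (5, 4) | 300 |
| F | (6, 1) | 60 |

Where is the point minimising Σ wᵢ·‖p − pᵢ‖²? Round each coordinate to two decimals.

The minimiser of Σwᵢ‖p−pᵢ‖² is the weighted centroid p* = (Σwᵢpᵢ)/(Σwᵢ).
Σwᵢ = 924.
Σwᵢxᵢ = 30·11 + 30·1 + 500·12 + 4·2 + 300·5 + 60·6 = 8228.
Σwᵢyᵢ = 30·9 + 30·4 + 500·3 + 4·7 + 300·4 + 60·1 = 3178.
x* = 8228/924 = 8.90, y* = 3178/924 = 3.44.

(8.90, 3.44)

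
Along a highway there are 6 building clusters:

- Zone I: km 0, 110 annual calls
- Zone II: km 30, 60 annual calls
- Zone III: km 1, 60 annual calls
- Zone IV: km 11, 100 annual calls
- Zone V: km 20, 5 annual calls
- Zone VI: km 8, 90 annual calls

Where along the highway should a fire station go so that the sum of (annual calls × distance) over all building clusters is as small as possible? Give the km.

For a sum of weighted absolute distances on a line, the optimum is the weighted median (not the mean). Total weight W = 425; half-weight = 212.5.
Sort by position and accumulate weight:
  km 0 (Zone I, w=110) → cum 110
  km 1 (Zone III, w=60) → cum 170
  km 8 (Zone VI, w=90) → cum 260  ≥ 212.5 → median here
  km 11 (Zone IV, w=100) → cum 360
  km 20 (Zone V, w=5) → cum 365
  km 30 (Zone II, w=60) → cum 425
Optimal location: km 8.

x = 8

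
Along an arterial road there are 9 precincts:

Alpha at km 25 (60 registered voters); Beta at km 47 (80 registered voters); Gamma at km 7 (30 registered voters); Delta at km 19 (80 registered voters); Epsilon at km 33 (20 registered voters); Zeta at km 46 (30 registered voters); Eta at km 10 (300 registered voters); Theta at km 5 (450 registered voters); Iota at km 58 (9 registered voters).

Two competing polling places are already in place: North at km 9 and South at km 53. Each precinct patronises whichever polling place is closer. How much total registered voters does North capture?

The indifferent point is the midpoint (9+53)/2 = 31; precincts left of it (closer to North at 9) go to North, those right go to South.
  Theta at 5 (w=450) → North
  Gamma at 7 (w=30) → North
  Eta at 10 (w=300) → North
  Delta at 19 (w=80) → North
  Alpha at 25 (w=60) → North
  Epsilon at 33 (w=20) → South
  Zeta at 46 (w=30) → South
  Beta at 47 (w=80) → South
  Iota at 58 (w=9) → South
North captures 920; South captures 139.

920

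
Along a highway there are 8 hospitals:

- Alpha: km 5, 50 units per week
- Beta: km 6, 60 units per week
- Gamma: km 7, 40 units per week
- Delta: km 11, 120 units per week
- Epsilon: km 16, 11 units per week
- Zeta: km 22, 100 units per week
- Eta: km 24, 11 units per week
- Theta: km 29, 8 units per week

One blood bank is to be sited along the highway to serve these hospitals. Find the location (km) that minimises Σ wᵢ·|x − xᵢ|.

x = 11

For a sum of weighted absolute distances on a line, the optimum is the weighted median (not the mean). Total weight W = 400; half-weight = 200.
Sort by position and accumulate weight:
  km 5 (Alpha, w=50) → cum 50
  km 6 (Beta, w=60) → cum 110
  km 7 (Gamma, w=40) → cum 150
  km 11 (Delta, w=120) → cum 270  ≥ 200 → median here
  km 16 (Epsilon, w=11) → cum 281
  km 22 (Zeta, w=100) → cum 381
  km 24 (Eta, w=11) → cum 392
  km 29 (Theta, w=8) → cum 400
Optimal location: km 11.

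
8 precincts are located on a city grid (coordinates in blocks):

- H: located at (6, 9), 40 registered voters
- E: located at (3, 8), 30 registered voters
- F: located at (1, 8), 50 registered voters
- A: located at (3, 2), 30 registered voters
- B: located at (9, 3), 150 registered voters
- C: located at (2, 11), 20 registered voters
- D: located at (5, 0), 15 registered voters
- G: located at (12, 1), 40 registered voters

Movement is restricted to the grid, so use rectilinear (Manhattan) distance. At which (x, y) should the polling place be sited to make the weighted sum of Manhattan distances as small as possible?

Manhattan distance separates: Σwᵢ(|x−xᵢ|+|y−yᵢ|) = Σwᵢ|x−xᵢ| + Σwᵢ|y−yᵢ|, so x and y are optimised independently as 1-D weighted medians.
Total weight W = 375; half = 187.5.
x-coordinate, sorted with cumulative weight:
  x=1 (F, w=50) cum 50
  x=2 (C, w=20) cum 70
  x=3 (E, w=30) cum 100
  x=3 (A, w=30) cum 130
  x=5 (D, w=15) cum 145
  x=6 (H, w=40) cum 185
  x=9 (B, w=150) cum 335  ← median
  x=12 (G, w=40) cum 375
⇒ x* = 9
y-coordinate, sorted with cumulative weight:
  y=0 (D, w=15) cum 15
  y=1 (G, w=40) cum 55
  y=2 (A, w=30) cum 85
  y=3 (B, w=150) cum 235  ← median
  y=8 (E, w=30) cum 265
  y=8 (F, w=50) cum 315
  y=9 (H, w=40) cum 355
  y=11 (C, w=20) cum 375
⇒ y* = 3

(9, 3)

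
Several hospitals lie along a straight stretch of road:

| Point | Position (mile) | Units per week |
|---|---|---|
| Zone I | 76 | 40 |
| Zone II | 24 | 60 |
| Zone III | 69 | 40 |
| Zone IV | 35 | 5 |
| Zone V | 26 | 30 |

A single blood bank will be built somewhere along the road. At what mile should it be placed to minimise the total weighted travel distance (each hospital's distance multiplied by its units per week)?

x = 26

For a sum of weighted absolute distances on a line, the optimum is the weighted median (not the mean). Total weight W = 175; half-weight = 87.5.
Sort by position and accumulate weight:
  mile 24 (Zone II, w=60) → cum 60
  mile 26 (Zone V, w=30) → cum 90  ≥ 87.5 → median here
  mile 35 (Zone IV, w=5) → cum 95
  mile 69 (Zone III, w=40) → cum 135
  mile 76 (Zone I, w=40) → cum 175
Optimal location: mile 26.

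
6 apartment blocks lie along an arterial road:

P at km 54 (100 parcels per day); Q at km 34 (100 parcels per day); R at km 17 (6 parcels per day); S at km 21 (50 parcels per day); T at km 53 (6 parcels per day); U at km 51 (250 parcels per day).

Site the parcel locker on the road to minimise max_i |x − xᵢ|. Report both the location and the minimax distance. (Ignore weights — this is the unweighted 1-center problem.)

The 1-center on a line is the midpoint of the two extreme points: leftmost at 17, rightmost at 54.
Optimal location = (17 + 54)/2 = 35.5; maximum distance = (54 − 17)/2 = 18.5.

location 35.5, max distance 18.5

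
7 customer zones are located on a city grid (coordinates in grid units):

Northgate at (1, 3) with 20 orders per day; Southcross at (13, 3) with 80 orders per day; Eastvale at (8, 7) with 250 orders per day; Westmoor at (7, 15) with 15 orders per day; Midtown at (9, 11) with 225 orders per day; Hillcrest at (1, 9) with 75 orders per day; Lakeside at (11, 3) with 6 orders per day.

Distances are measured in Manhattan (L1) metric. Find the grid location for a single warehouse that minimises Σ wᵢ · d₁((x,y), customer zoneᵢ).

Manhattan distance separates: Σwᵢ(|x−xᵢ|+|y−yᵢ|) = Σwᵢ|x−xᵢ| + Σwᵢ|y−yᵢ|, so x and y are optimised independently as 1-D weighted medians.
Total weight W = 671; half = 335.5.
x-coordinate, sorted with cumulative weight:
  x=1 (Northgate, w=20) cum 20
  x=1 (Hillcrest, w=75) cum 95
  x=7 (Westmoor, w=15) cum 110
  x=8 (Eastvale, w=250) cum 360  ← median
  x=9 (Midtown, w=225) cum 585
  x=11 (Lakeside, w=6) cum 591
  x=13 (Southcross, w=80) cum 671
⇒ x* = 8
y-coordinate, sorted with cumulative weight:
  y=3 (Northgate, w=20) cum 20
  y=3 (Southcross, w=80) cum 100
  y=3 (Lakeside, w=6) cum 106
  y=7 (Eastvale, w=250) cum 356  ← median
  y=9 (Hillcrest, w=75) cum 431
  y=11 (Midtown, w=225) cum 656
  y=15 (Westmoor, w=15) cum 671
⇒ y* = 7

(8, 7)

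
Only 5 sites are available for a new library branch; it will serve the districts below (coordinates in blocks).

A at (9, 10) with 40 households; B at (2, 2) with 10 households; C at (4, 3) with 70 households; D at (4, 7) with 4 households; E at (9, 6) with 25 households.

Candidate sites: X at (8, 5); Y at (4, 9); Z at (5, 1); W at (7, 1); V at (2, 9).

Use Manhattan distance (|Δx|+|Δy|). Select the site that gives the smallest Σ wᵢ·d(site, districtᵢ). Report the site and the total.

X, total 824 blocks

Total weighted distance at each candidate:
  X (8, 5): total = 824
  Y (4, 9): total = 958
  Z (5, 1): total = 1023
  W (7, 1): total = 1061
  V (2, 9): total = 1216
Minimum is at X with total 824 blocks.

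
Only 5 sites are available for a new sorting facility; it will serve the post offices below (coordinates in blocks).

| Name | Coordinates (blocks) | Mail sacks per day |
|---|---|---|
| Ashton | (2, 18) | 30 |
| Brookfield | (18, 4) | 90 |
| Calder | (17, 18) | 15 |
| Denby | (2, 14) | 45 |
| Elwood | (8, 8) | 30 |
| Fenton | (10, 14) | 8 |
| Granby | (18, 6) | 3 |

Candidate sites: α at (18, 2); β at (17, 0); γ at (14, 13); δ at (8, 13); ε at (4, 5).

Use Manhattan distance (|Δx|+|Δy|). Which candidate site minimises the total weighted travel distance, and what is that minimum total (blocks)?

Total weighted distance at each candidate:
  α (18, 2): total = 3307
  β (17, 0): total = 3714
  γ (14, 13): total = 2788
  δ (8, 13): total = 2790
  ε (4, 5): total = 3060
Minimum is at γ with total 2788 blocks.

γ, total 2788 blocks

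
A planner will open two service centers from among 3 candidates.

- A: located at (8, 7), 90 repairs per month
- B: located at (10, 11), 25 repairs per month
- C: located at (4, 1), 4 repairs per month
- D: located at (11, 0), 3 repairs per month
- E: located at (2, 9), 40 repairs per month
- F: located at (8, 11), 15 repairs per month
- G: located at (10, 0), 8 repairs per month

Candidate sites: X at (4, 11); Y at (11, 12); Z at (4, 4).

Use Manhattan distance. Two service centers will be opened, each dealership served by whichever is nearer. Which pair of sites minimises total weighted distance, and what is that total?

{X, Z}, total 1125

Evaluate every pair (each demand assigned to the nearer of the two):
  {X, Z}: total = 1125
  {Y, Z}: total = 1145
  {X, Y}: total = 1170
Best pair: {X, Z} with total 1125.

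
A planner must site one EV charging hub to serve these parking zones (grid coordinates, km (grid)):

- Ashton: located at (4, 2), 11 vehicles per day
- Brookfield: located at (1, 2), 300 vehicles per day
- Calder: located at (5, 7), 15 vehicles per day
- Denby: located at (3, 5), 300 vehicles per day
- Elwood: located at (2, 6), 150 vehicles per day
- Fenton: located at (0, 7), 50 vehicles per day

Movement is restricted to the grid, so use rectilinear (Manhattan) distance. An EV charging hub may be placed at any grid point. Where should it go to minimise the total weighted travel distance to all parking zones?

(2, 5)

Manhattan distance separates: Σwᵢ(|x−xᵢ|+|y−yᵢ|) = Σwᵢ|x−xᵢ| + Σwᵢ|y−yᵢ|, so x and y are optimised independently as 1-D weighted medians.
Total weight W = 826; half = 413.
x-coordinate, sorted with cumulative weight:
  x=0 (Fenton, w=50) cum 50
  x=1 (Brookfield, w=300) cum 350
  x=2 (Elwood, w=150) cum 500  ← median
  x=3 (Denby, w=300) cum 800
  x=4 (Ashton, w=11) cum 811
  x=5 (Calder, w=15) cum 826
⇒ x* = 2
y-coordinate, sorted with cumulative weight:
  y=2 (Ashton, w=11) cum 11
  y=2 (Brookfield, w=300) cum 311
  y=5 (Denby, w=300) cum 611  ← median
  y=6 (Elwood, w=150) cum 761
  y=7 (Calder, w=15) cum 776
  y=7 (Fenton, w=50) cum 826
⇒ y* = 5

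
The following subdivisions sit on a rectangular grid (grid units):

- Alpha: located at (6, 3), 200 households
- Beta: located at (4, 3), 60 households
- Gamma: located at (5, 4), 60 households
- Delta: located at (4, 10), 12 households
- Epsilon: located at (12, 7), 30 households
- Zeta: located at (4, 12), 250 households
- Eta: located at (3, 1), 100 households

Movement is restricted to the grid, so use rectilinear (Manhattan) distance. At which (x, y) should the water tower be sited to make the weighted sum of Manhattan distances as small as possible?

Manhattan distance separates: Σwᵢ(|x−xᵢ|+|y−yᵢ|) = Σwᵢ|x−xᵢ| + Σwᵢ|y−yᵢ|, so x and y are optimised independently as 1-D weighted medians.
Total weight W = 712; half = 356.
x-coordinate, sorted with cumulative weight:
  x=3 (Eta, w=100) cum 100
  x=4 (Beta, w=60) cum 160
  x=4 (Delta, w=12) cum 172
  x=4 (Zeta, w=250) cum 422  ← median
  x=5 (Gamma, w=60) cum 482
  x=6 (Alpha, w=200) cum 682
  x=12 (Epsilon, w=30) cum 712
⇒ x* = 4
y-coordinate, sorted with cumulative weight:
  y=1 (Eta, w=100) cum 100
  y=3 (Alpha, w=200) cum 300
  y=3 (Beta, w=60) cum 360  ← median
  y=4 (Gamma, w=60) cum 420
  y=7 (Epsilon, w=30) cum 450
  y=10 (Delta, w=12) cum 462
  y=12 (Zeta, w=250) cum 712
⇒ y* = 3

(4, 3)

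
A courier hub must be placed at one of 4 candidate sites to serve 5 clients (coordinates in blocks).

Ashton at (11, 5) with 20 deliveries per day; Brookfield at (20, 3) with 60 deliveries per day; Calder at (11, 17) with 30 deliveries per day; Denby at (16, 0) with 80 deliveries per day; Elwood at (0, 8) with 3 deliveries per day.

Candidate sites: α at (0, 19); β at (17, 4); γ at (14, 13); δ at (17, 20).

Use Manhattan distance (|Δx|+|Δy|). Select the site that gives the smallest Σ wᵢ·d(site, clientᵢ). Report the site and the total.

Total weighted distance at each candidate:
  α (0, 19): total = 5883
  β (17, 4): total = 1413
  γ (14, 13): total = 2647
  δ (17, 20): total = 3657
Minimum is at β with total 1413 blocks.

β, total 1413 blocks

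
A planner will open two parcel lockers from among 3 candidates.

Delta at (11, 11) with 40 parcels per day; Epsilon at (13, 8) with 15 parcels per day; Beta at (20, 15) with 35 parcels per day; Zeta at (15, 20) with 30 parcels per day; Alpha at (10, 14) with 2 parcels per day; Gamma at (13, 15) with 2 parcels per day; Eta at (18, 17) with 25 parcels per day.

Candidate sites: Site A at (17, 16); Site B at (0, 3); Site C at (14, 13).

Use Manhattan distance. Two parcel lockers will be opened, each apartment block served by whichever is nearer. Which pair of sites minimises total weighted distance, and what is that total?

Evaluate every pair (each demand assigned to the nearer of the two):
  {Site A, Site C}: total = 676
  {Site A, Site B}: total = 1018
  {Site B, Site C}: total = 1026
Best pair: {Site A, Site C} with total 676.

{Site A, Site C}, total 676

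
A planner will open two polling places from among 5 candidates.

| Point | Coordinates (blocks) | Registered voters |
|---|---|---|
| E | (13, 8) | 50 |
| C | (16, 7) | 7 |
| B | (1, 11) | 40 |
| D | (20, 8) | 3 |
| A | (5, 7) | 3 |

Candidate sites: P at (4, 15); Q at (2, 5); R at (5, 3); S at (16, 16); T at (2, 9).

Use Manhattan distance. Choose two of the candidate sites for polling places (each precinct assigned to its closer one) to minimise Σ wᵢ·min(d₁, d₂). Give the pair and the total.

{S, T}, total 784

Evaluate every pair (each demand assigned to the nearer of the two):
  {S, T}: total = 784
  {R, T}: total = 894
  {P, T}: total = 904
  {Q, T}: total = 904
  {Q, S}: total = 944
  {P, S}: total = 956
  {P, R}: total = 1107
  {Q, R}: total = 1107
  {R, S}: total = 1141
  {P, Q}: total = 1170
Best pair: {S, T} with total 784.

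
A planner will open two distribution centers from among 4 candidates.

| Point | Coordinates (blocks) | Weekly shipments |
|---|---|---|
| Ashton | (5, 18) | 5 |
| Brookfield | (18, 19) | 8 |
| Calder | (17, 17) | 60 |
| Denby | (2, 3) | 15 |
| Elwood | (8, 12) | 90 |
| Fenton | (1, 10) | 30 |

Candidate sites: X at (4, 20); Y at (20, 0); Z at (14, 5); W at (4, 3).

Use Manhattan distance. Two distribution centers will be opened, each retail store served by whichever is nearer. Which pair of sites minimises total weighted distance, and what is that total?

Evaluate every pair (each demand assigned to the nearer of the two):
  {X, W}: total = 2505
  {Z, W}: total = 2624
  {X, Z}: total = 2715
  {X, Y}: total = 2850
  {Y, W}: total = 2948
  {Y, Z}: total = 3074
Best pair: {X, W} with total 2505.

{X, W}, total 2505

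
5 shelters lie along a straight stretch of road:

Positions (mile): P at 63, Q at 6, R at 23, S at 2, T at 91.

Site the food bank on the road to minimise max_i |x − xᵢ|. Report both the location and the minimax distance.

location 46.5, max distance 44.5

The 1-center on a line is the midpoint of the two extreme points: leftmost at 2, rightmost at 91.
Optimal location = (2 + 91)/2 = 46.5; maximum distance = (91 − 2)/2 = 44.5.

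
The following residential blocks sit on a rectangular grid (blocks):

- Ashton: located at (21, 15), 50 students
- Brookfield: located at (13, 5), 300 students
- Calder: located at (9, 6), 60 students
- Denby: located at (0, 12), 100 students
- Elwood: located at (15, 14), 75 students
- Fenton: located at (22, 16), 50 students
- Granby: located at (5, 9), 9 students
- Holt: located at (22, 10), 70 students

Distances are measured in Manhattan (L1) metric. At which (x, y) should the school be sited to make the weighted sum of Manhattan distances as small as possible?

(13, 6)

Manhattan distance separates: Σwᵢ(|x−xᵢ|+|y−yᵢ|) = Σwᵢ|x−xᵢ| + Σwᵢ|y−yᵢ|, so x and y are optimised independently as 1-D weighted medians.
Total weight W = 714; half = 357.
x-coordinate, sorted with cumulative weight:
  x=0 (Denby, w=100) cum 100
  x=5 (Granby, w=9) cum 109
  x=9 (Calder, w=60) cum 169
  x=13 (Brookfield, w=300) cum 469  ← median
  x=15 (Elwood, w=75) cum 544
  x=21 (Ashton, w=50) cum 594
  x=22 (Fenton, w=50) cum 644
  x=22 (Holt, w=70) cum 714
⇒ x* = 13
y-coordinate, sorted with cumulative weight:
  y=5 (Brookfield, w=300) cum 300
  y=6 (Calder, w=60) cum 360  ← median
  y=9 (Granby, w=9) cum 369
  y=10 (Holt, w=70) cum 439
  y=12 (Denby, w=100) cum 539
  y=14 (Elwood, w=75) cum 614
  y=15 (Ashton, w=50) cum 664
  y=16 (Fenton, w=50) cum 714
⇒ y* = 6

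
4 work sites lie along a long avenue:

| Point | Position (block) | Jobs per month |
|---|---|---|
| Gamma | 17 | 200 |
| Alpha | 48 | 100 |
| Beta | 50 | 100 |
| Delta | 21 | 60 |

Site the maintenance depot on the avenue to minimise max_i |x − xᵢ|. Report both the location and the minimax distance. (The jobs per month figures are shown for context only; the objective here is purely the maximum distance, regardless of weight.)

The 1-center on a line is the midpoint of the two extreme points: leftmost at 17, rightmost at 50.
Optimal location = (17 + 50)/2 = 33.5; maximum distance = (50 − 17)/2 = 16.5.

location 33.5, max distance 16.5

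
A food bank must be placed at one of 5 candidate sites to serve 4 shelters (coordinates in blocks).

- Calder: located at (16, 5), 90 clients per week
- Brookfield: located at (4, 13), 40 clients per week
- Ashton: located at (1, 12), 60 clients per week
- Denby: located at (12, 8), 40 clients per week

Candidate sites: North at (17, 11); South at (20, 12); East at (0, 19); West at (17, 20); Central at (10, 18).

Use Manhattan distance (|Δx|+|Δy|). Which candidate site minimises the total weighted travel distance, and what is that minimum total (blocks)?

Total weighted distance at each candidate:
  North (17, 11): total = 2570
  South (20, 12): total = 3290
  East (0, 19): total = 4500
  West (17, 20): total = 4360
  Central (10, 18): total = 3530
Minimum is at North with total 2570 blocks.

North, total 2570 blocks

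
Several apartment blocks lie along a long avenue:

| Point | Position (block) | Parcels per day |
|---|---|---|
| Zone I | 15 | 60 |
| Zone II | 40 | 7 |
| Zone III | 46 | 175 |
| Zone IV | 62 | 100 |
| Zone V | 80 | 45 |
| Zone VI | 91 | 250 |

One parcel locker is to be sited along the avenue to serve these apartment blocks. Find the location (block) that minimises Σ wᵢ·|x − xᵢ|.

For a sum of weighted absolute distances on a line, the optimum is the weighted median (not the mean). Total weight W = 637; half-weight = 318.5.
Sort by position and accumulate weight:
  block 15 (Zone I, w=60) → cum 60
  block 40 (Zone II, w=7) → cum 67
  block 46 (Zone III, w=175) → cum 242
  block 62 (Zone IV, w=100) → cum 342  ≥ 318.5 → median here
  block 80 (Zone V, w=45) → cum 387
  block 91 (Zone VI, w=250) → cum 637
Optimal location: block 62.

x = 62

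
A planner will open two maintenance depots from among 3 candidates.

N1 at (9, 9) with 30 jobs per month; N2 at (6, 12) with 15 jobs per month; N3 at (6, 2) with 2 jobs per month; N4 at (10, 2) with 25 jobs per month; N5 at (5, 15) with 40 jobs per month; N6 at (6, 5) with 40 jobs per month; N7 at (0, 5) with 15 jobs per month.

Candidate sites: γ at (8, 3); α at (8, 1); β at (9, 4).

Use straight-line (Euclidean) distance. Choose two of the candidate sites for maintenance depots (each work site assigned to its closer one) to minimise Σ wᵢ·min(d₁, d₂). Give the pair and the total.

Evaluate every pair (each demand assigned to the nearer of the two):
  {γ, β}: total = 1043.6
  {α, β}: total = 1067.4
  {γ, α}: total = 1112.8
Best pair: {γ, β} with total 1043.6.

{γ, β}, total 1043.6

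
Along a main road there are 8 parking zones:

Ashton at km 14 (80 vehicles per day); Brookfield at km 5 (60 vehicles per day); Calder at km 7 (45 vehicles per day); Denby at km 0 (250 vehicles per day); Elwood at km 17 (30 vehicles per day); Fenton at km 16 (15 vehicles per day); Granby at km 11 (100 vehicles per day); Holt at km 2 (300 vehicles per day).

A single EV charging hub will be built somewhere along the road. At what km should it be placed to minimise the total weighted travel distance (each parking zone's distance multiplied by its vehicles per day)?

For a sum of weighted absolute distances on a line, the optimum is the weighted median (not the mean). Total weight W = 880; half-weight = 440.
Sort by position and accumulate weight:
  km 0 (Denby, w=250) → cum 250
  km 2 (Holt, w=300) → cum 550  ≥ 440 → median here
  km 5 (Brookfield, w=60) → cum 610
  km 7 (Calder, w=45) → cum 655
  km 11 (Granby, w=100) → cum 755
  km 14 (Ashton, w=80) → cum 835
  km 16 (Fenton, w=15) → cum 850
  km 17 (Elwood, w=30) → cum 880
Optimal location: km 2.

x = 2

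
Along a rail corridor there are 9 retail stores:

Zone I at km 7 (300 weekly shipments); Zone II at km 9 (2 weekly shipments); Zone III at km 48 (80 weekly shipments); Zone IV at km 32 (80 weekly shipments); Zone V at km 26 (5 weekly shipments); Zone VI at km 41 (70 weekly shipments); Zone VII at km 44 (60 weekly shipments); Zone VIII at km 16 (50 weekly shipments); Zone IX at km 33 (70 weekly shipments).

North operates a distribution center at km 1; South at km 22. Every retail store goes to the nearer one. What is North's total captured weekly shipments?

302

The indifferent point is the midpoint (1+22)/2 = 11.5; retail stores left of it (closer to North at 1) go to North, those right go to South.
  Zone I at 7 (w=300) → North
  Zone II at 9 (w=2) → North
  Zone VIII at 16 (w=50) → South
  Zone V at 26 (w=5) → South
  Zone IV at 32 (w=80) → South
  Zone IX at 33 (w=70) → South
  Zone VI at 41 (w=70) → South
  Zone VII at 44 (w=60) → South
  Zone III at 48 (w=80) → South
North captures 302; South captures 415.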